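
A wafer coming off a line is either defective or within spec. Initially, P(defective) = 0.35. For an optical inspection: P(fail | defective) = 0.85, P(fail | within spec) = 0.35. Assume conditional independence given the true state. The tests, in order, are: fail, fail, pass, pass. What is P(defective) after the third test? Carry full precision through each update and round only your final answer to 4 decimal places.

After 'fail': P(defective) = 0.85·0.3500 / (0.85·0.3500 + 0.35·0.6500) ≈ 0.5667
After 'fail': P(defective) = 0.85·0.5667 / (0.85·0.5667 + 0.35·0.4333) ≈ 0.7605
After 'pass': P(defective) = 0.15·0.7605 / (0.15·0.7605 + 0.65·0.2395) ≈ 0.4229

0.4229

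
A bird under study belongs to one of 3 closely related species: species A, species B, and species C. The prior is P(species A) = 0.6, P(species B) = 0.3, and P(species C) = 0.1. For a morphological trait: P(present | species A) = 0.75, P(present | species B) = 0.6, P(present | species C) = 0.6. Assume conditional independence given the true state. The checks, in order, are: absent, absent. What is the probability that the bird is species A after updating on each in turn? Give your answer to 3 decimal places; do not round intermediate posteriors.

0.369

Each posterior becomes the prior for the next update.
After 'absent': normaliser = 0.25·0.6000 + 0.4·0.3000 + 0.4·0.1000; P(species A) ≈ 0.4839, P(species B) ≈ 0.3871, P(species C) ≈ 0.1290
After 'absent': normaliser = 0.25·0.4839 + 0.4·0.3871 + 0.4·0.1290; P(species A) ≈ 0.3695, P(species B) ≈ 0.4729, P(species C) ≈ 0.1576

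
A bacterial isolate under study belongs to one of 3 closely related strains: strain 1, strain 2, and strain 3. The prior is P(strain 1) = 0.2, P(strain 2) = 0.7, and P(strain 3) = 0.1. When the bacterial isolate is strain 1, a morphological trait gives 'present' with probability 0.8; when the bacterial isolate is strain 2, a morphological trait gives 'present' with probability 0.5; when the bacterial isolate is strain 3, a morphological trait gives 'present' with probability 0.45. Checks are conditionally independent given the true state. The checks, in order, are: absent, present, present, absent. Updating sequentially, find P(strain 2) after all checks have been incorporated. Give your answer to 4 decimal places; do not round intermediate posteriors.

0.7955

After 'absent': normaliser = 0.2·0.2000 + 0.5·0.7000 + 0.55·0.1000; P(strain 1) ≈ 0.0899, P(strain 2) ≈ 0.7865, P(strain 3) ≈ 0.1236
After 'present': normaliser = 0.8·0.0899 + 0.5·0.7865 + 0.45·0.1236; P(strain 1) ≈ 0.1381, P(strain 2) ≈ 0.7551, P(strain 3) ≈ 0.1068
After 'present': normaliser = 0.8·0.1381 + 0.5·0.7551 + 0.45·0.1068; P(strain 1) ≈ 0.2061, P(strain 2) ≈ 0.7043, P(strain 3) ≈ 0.0896
After 'absent': normaliser = 0.2·0.2061 + 0.5·0.7043 + 0.55·0.0896; P(strain 1) ≈ 0.0931, P(strain 2) ≈ 0.7955, P(strain 3) ≈ 0.1114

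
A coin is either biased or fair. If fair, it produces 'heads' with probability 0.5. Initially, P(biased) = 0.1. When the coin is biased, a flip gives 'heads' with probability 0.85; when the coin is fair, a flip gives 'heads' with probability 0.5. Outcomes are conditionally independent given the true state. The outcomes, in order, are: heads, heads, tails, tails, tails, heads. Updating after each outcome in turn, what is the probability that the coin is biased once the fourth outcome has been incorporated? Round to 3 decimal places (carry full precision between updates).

Apply Bayes' rule sequentially, carrying P(biased) forward.
After 'heads': P(biased) = 0.85·0.1000 / (0.85·0.1000 + 0.5·0.9000) ≈ 0.1589
After 'heads': P(biased) = 0.85·0.1589 / (0.85·0.1589 + 0.5·0.8411) ≈ 0.2431
After 'tails': P(biased) = 0.15·0.2431 / (0.15·0.2431 + 0.5·0.7569) ≈ 0.0879
After 'tails': P(biased) = 0.15·0.0879 / (0.15·0.0879 + 0.5·0.9121) ≈ 0.0281

0.028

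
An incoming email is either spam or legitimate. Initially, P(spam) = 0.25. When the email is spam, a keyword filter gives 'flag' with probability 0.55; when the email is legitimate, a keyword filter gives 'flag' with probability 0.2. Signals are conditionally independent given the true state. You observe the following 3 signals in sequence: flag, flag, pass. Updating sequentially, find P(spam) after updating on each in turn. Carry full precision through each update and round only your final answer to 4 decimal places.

0.5864

After 'flag': P(spam) = 0.55·0.2500 / (0.55·0.2500 + 0.2·0.7500) ≈ 0.4783
After 'flag': P(spam) = 0.55·0.4783 / (0.55·0.4783 + 0.2·0.5217) ≈ 0.7160
After 'pass': P(spam) = 0.45·0.7160 / (0.45·0.7160 + 0.8·0.2840) ≈ 0.5864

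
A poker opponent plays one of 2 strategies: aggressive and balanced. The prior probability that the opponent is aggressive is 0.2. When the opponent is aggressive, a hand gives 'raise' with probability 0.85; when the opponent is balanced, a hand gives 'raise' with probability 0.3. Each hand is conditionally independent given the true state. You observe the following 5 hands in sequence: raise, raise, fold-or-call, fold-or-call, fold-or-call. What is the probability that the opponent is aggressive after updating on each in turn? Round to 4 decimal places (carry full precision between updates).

Each posterior becomes the prior for the next update.
After 'raise': P(aggressive) = 0.85·0.2000 / (0.85·0.2000 + 0.3·0.8000) ≈ 0.4146
After 'raise': P(aggressive) = 0.85·0.4146 / (0.85·0.4146 + 0.3·0.5854) ≈ 0.6674
After 'fold-or-call': P(aggressive) = 0.15·0.6674 / (0.15·0.6674 + 0.7·0.3326) ≈ 0.3007
After 'fold-or-call': P(aggressive) = 0.15·0.3007 / (0.15·0.3007 + 0.7·0.6993) ≈ 0.0844
After 'fold-or-call': P(aggressive) = 0.15·0.0844 / (0.15·0.0844 + 0.7·0.9156) ≈ 0.0194

0.0194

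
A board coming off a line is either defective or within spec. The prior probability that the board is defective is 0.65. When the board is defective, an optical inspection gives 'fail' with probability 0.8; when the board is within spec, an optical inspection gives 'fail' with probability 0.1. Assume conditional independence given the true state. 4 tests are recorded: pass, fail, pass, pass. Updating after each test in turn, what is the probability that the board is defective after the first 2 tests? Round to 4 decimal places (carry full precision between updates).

After 'pass': P(defective) = 0.2·0.6500 / (0.2·0.6500 + 0.9·0.3500) ≈ 0.2921
After 'fail': P(defective) = 0.8·0.2921 / (0.8·0.2921 + 0.1·0.7079) ≈ 0.7675

0.7675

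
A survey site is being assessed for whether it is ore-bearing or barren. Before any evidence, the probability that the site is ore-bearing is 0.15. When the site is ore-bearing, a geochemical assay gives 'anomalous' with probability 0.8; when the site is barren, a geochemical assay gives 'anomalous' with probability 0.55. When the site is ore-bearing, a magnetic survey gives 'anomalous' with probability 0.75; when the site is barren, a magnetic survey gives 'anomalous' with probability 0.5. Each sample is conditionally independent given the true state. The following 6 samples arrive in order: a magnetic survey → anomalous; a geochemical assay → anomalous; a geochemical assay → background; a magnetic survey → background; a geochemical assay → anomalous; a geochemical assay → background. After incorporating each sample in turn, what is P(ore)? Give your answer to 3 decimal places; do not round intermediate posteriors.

After a magnetic survey='anomalous': P(ore) = 0.75·0.1500 / (0.75·0.1500 + 0.5·0.8500) ≈ 0.2093
After a geochemical assay='anomalous': P(ore) = 0.8·0.2093 / (0.8·0.2093 + 0.55·0.7907) ≈ 0.2780
After a geochemical assay='background': P(ore) = 0.2·0.2780 / (0.2·0.2780 + 0.45·0.7220) ≈ 0.1461
After a magnetic survey='background': P(ore) = 0.25·0.1461 / (0.25·0.1461 + 0.5·0.8539) ≈ 0.0788
After a geochemical assay='anomalous': P(ore) = 0.8·0.0788 / (0.8·0.0788 + 0.55·0.9212) ≈ 0.1107
After a geochemical assay='background': P(ore) = 0.2·0.1107 / (0.2·0.1107 + 0.45·0.8893) ≈ 0.0524

0.052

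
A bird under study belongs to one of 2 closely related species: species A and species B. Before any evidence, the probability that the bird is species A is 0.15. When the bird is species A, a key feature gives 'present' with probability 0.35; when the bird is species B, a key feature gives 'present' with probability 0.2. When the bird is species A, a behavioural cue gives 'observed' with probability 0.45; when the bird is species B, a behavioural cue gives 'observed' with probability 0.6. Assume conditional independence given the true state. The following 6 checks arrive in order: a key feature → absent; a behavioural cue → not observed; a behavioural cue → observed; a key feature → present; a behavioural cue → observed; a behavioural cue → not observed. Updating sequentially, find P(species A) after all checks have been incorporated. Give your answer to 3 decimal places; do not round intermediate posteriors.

After a key feature='absent': P(species A) = 0.65·0.1500 / (0.65·0.1500 + 0.8·0.8500) ≈ 0.1254
After a behavioural cue='not observed': P(species A) = 0.55·0.1254 / (0.55·0.1254 + 0.4·0.8746) ≈ 0.1647
After a behavioural cue='observed': P(species A) = 0.45·0.1647 / (0.45·0.1647 + 0.6·0.8353) ≈ 0.1288
After a key feature='present': P(species A) = 0.35·0.1288 / (0.35·0.1288 + 0.2·0.8712) ≈ 0.2056
After a behavioural cue='observed': P(species A) = 0.45·0.2056 / (0.45·0.2056 + 0.6·0.7944) ≈ 0.1625
After a behavioural cue='not observed': P(species A) = 0.55·0.1625 / (0.55·0.1625 + 0.4·0.8375) ≈ 0.2106

0.211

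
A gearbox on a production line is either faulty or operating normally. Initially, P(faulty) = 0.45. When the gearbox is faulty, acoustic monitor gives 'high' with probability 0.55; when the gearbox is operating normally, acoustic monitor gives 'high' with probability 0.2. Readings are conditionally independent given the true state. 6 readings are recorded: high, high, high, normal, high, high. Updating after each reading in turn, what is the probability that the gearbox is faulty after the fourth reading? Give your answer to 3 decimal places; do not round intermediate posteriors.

Apply Bayes' rule sequentially, carrying P(faulty) forward.
After 'high': P(faulty) = 0.55·0.4500 / (0.55·0.4500 + 0.2·0.5500) ≈ 0.6923
After 'high': P(faulty) = 0.55·0.6923 / (0.55·0.6923 + 0.2·0.3077) ≈ 0.8609
After 'high': P(faulty) = 0.55·0.8609 / (0.55·0.8609 + 0.2·0.1391) ≈ 0.9445
After 'normal': P(faulty) = 0.45·0.9445 / (0.45·0.9445 + 0.8·0.0555) ≈ 0.9054

0.905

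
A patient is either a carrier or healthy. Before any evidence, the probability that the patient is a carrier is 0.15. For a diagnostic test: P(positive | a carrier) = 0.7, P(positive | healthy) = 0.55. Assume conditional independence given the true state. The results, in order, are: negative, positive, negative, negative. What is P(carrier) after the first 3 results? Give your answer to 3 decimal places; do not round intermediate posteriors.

Each posterior becomes the prior for the next update.
After 'negative': P(carrier) = 0.3·0.1500 / (0.3·0.1500 + 0.45·0.8500) ≈ 0.1053
After 'positive': P(carrier) = 0.7·0.1053 / (0.7·0.1053 + 0.55·0.8947) ≈ 0.1302
After 'negative': P(carrier) = 0.3·0.1302 / (0.3·0.1302 + 0.45·0.8698) ≈ 0.0908

0.091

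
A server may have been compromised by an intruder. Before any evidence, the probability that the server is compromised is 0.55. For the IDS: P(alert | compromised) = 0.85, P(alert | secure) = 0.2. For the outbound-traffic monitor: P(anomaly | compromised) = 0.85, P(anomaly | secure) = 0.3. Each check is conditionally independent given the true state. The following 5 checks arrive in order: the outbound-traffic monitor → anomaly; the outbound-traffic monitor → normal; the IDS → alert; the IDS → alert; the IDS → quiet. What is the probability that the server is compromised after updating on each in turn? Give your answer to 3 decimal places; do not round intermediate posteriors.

Apply Bayes' rule sequentially, carrying P(compromised) forward.
After the outbound-traffic monitor='anomaly': P(compromised) = 0.85·0.5500 / (0.85·0.5500 + 0.3·0.4500) ≈ 0.7759
After the outbound-traffic monitor='normal': P(compromised) = 0.15·0.7759 / (0.15·0.7759 + 0.7·0.2241) ≈ 0.4260
After the IDS='alert': P(compromised) = 0.85·0.4260 / (0.85·0.4260 + 0.2·0.5740) ≈ 0.7593
After the IDS='alert': P(compromised) = 0.85·0.7593 / (0.85·0.7593 + 0.2·0.2407) ≈ 0.9306
After the IDS='quiet': P(compromised) = 0.15·0.9306 / (0.15·0.9306 + 0.8·0.0694) ≈ 0.7154

0.715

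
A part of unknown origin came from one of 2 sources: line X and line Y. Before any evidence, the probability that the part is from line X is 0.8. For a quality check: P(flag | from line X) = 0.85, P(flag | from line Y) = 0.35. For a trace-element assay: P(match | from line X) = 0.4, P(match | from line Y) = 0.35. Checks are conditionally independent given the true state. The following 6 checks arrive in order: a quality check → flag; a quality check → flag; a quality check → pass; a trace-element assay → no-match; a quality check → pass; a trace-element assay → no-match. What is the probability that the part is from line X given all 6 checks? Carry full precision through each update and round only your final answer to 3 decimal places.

After a quality check='flag': P(line X) = 0.85·0.8000 / (0.85·0.8000 + 0.35·0.2000) ≈ 0.9067
After a quality check='flag': P(line X) = 0.85·0.9067 / (0.85·0.9067 + 0.35·0.0933) ≈ 0.9593
After a quality check='pass': P(line X) = 0.15·0.9593 / (0.15·0.9593 + 0.65·0.0407) ≈ 0.8448
After a trace-element assay='no-match': P(line X) = 0.6·0.8448 / (0.6·0.8448 + 0.65·0.1552) ≈ 0.8340
After a quality check='pass': P(line X) = 0.15·0.8340 / (0.15·0.8340 + 0.65·0.1660) ≈ 0.5370
After a trace-element assay='no-match': P(line X) = 0.6·0.5370 / (0.6·0.5370 + 0.65·0.4630) ≈ 0.5170

0.517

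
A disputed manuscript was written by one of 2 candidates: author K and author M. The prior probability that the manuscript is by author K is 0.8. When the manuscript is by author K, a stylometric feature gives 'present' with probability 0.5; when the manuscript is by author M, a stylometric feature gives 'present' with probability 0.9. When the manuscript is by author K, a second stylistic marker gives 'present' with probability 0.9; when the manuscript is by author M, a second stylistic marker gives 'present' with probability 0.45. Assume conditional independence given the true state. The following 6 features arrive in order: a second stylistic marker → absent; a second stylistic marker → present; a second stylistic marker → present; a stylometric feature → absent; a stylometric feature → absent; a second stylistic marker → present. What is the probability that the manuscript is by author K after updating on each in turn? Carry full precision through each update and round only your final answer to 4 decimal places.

After a second stylistic marker='absent': P(author K) = 0.1·0.8000 / (0.1·0.8000 + 0.55·0.2000) ≈ 0.4211
After a second stylistic marker='present': P(author K) = 0.9·0.4211 / (0.9·0.4211 + 0.45·0.5789) ≈ 0.5926
After a second stylistic marker='present': P(author K) = 0.9·0.5926 / (0.9·0.5926 + 0.45·0.4074) ≈ 0.7442
After a stylometric feature='absent': P(author K) = 0.5·0.7442 / (0.5·0.7442 + 0.1·0.2558) ≈ 0.9357
After a stylometric feature='absent': P(author K) = 0.5·0.9357 / (0.5·0.9357 + 0.1·0.0643) ≈ 0.9864
After a second stylistic marker='present': P(author K) = 0.9·0.9864 / (0.9·0.9864 + 0.45·0.0136) ≈ 0.9932

0.9932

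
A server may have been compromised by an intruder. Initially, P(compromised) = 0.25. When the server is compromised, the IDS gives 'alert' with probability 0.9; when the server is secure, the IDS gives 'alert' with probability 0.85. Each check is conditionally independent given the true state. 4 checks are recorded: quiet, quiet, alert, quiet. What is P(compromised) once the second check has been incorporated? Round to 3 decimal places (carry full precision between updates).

0.129

After 'quiet': P(compromised) = 0.1·0.2500 / (0.1·0.2500 + 0.15·0.7500) ≈ 0.1818
After 'quiet': P(compromised) = 0.1·0.1818 / (0.1·0.1818 + 0.15·0.8182) ≈ 0.1290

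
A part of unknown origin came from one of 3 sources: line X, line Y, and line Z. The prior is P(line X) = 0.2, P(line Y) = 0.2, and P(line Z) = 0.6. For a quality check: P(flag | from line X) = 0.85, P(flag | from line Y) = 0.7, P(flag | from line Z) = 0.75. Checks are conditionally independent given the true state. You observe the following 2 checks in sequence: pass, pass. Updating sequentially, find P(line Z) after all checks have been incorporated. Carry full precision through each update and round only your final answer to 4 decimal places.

0.6250

After 'pass': normaliser = 0.15·0.2000 + 0.3·0.2000 + 0.25·0.6000; P(line X) ≈ 0.1250, P(line Y) ≈ 0.2500, P(line Z) ≈ 0.6250
After 'pass': normaliser = 0.15·0.1250 + 0.3·0.2500 + 0.25·0.6250; P(line X) ≈ 0.0750, P(line Y) ≈ 0.3000, P(line Z) ≈ 0.6250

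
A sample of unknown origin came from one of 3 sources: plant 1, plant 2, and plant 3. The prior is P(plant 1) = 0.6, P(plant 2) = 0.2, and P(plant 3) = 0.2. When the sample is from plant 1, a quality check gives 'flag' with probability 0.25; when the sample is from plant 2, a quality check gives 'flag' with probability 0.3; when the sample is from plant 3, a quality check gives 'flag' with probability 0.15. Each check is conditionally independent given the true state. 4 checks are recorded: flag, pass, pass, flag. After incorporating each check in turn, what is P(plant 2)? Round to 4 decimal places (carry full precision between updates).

0.2659

After 'flag': normaliser = 0.25·0.6000 + 0.3·0.2000 + 0.15·0.2000; P(plant 1) ≈ 0.6250, P(plant 2) ≈ 0.2500, P(plant 3) ≈ 0.1250
After 'pass': normaliser = 0.75·0.6250 + 0.7·0.2500 + 0.85·0.1250; P(plant 1) ≈ 0.6250, P(plant 2) ≈ 0.2333, P(plant 3) ≈ 0.1417
After 'pass': normaliser = 0.75·0.6250 + 0.7·0.2333 + 0.85·0.1417; P(plant 1) ≈ 0.6229, P(plant 2) ≈ 0.2171, P(plant 3) ≈ 0.1600
After 'flag': normaliser = 0.25·0.6229 + 0.3·0.2171 + 0.15·0.1600; P(plant 1) ≈ 0.6360, P(plant 2) ≈ 0.2659, P(plant 3) ≈ 0.0980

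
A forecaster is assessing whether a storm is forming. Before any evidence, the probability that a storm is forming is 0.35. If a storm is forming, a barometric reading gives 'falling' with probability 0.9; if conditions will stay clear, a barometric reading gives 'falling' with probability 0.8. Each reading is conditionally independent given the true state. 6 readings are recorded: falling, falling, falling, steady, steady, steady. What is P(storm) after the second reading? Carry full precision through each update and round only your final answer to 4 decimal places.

After 'falling': P(storm) = 0.9·0.3500 / (0.9·0.3500 + 0.8·0.6500) ≈ 0.3772
After 'falling': P(storm) = 0.9·0.3772 / (0.9·0.3772 + 0.8·0.6228) ≈ 0.4053

0.4053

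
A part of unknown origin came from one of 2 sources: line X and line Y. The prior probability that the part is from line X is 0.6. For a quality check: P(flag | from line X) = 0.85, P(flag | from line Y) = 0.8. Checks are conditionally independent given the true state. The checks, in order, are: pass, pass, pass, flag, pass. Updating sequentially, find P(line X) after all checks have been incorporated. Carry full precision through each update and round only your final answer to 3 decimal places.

After 'pass': P(line X) = 0.15·0.6000 / (0.15·0.6000 + 0.2·0.4000) ≈ 0.5294
After 'pass': P(line X) = 0.15·0.5294 / (0.15·0.5294 + 0.2·0.4706) ≈ 0.4576
After 'pass': P(line X) = 0.15·0.4576 / (0.15·0.4576 + 0.2·0.5424) ≈ 0.3876
After 'flag': P(line X) = 0.85·0.3876 / (0.85·0.3876 + 0.8·0.6124) ≈ 0.4020
After 'pass': P(line X) = 0.15·0.4020 / (0.15·0.4020 + 0.2·0.5980) ≈ 0.3352

0.335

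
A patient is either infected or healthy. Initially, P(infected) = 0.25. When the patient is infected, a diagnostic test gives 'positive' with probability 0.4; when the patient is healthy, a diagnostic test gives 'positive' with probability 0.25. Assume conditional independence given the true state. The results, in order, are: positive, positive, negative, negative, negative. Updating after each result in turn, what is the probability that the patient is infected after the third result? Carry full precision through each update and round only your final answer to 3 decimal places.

Apply Bayes' rule sequentially, carrying P(infected) forward.
After 'positive': P(infected) = 0.4·0.2500 / (0.4·0.2500 + 0.25·0.7500) ≈ 0.3478
After 'positive': P(infected) = 0.4·0.3478 / (0.4·0.3478 + 0.25·0.6522) ≈ 0.4604
After 'negative': P(infected) = 0.6·0.4604 / (0.6·0.4604 + 0.75·0.5396) ≈ 0.4057

0.406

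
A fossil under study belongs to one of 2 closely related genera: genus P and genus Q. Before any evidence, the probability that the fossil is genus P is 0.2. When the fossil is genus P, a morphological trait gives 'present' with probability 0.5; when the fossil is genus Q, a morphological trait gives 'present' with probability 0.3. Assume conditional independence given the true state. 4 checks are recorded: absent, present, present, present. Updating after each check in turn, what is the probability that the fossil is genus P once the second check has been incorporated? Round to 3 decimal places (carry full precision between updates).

After 'absent': P(genus P) = 0.5·0.2000 / (0.5·0.2000 + 0.7·0.8000) ≈ 0.1515
After 'present': P(genus P) = 0.5·0.1515 / (0.5·0.1515 + 0.3·0.8485) ≈ 0.2294

0.229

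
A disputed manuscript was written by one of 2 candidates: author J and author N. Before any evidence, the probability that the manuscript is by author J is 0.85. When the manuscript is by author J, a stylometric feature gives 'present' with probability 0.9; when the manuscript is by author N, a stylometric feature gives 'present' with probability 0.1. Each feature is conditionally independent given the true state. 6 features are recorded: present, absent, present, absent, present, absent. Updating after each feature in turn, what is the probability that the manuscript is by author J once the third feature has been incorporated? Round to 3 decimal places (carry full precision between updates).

After 'present': P(author J) = 0.9·0.8500 / (0.9·0.8500 + 0.1·0.1500) ≈ 0.9808
After 'absent': P(author J) = 0.1·0.9808 / (0.1·0.9808 + 0.9·0.0192) ≈ 0.8500
After 'present': P(author J) = 0.9·0.8500 / (0.9·0.8500 + 0.1·0.1500) ≈ 0.9808

0.981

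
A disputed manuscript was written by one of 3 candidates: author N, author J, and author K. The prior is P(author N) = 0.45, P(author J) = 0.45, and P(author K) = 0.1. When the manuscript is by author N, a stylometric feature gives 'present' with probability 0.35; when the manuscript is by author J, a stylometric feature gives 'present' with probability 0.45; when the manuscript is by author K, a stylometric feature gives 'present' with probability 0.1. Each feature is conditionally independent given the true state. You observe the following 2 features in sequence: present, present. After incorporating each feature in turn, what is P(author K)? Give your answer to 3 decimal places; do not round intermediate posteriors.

After 'present': normaliser = 0.35·0.4500 + 0.45·0.4500 + 0.1·0.1000; P(author N) ≈ 0.4257, P(author J) ≈ 0.5473, P(author K) ≈ 0.0270
After 'present': normaliser = 0.35·0.4257 + 0.45·0.5473 + 0.1·0.0270; P(author N) ≈ 0.3744, P(author J) ≈ 0.6188, P(author K) ≈ 0.0068

0.007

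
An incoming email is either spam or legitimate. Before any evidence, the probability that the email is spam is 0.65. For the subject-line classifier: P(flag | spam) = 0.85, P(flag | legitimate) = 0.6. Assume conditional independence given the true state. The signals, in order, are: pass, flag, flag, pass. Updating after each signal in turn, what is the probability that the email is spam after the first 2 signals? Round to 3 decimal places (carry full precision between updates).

0.497

After 'pass': P(spam) = 0.15·0.6500 / (0.15·0.6500 + 0.4·0.3500) ≈ 0.4105
After 'flag': P(spam) = 0.85·0.4105 / (0.85·0.4105 + 0.6·0.5895) ≈ 0.4966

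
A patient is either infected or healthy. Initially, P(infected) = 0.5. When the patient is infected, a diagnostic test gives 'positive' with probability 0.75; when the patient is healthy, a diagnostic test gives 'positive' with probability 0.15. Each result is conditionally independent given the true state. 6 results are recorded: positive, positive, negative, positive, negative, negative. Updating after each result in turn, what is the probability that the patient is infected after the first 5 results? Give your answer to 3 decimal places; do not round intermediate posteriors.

Each posterior becomes the prior for the next update.
After 'positive': P(infected) = 0.75·0.5000 / (0.75·0.5000 + 0.15·0.5000) ≈ 0.8333
After 'positive': P(infected) = 0.75·0.8333 / (0.75·0.8333 + 0.15·0.1667) ≈ 0.9615
After 'negative': P(infected) = 0.25·0.9615 / (0.25·0.9615 + 0.85·0.0385) ≈ 0.8803
After 'positive': P(infected) = 0.75·0.8803 / (0.75·0.8803 + 0.15·0.1197) ≈ 0.9735
After 'negative': P(infected) = 0.25·0.9735 / (0.25·0.9735 + 0.85·0.0265) ≈ 0.9153

0.915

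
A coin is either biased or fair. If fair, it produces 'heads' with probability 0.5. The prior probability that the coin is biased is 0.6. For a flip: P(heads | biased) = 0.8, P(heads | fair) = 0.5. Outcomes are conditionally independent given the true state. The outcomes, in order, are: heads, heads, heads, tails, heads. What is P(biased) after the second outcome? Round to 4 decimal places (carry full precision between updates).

After 'heads': P(biased) = 0.8·0.6000 / (0.8·0.6000 + 0.5·0.4000) ≈ 0.7059
After 'heads': P(biased) = 0.8·0.7059 / (0.8·0.7059 + 0.5·0.2941) ≈ 0.7934

0.7934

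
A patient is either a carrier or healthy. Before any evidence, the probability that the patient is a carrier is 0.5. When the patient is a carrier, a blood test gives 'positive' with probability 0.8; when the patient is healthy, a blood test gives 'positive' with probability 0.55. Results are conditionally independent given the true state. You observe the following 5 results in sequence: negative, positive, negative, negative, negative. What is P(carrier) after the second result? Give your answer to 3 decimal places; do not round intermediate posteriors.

0.393

After 'negative': P(carrier) = 0.2·0.5000 / (0.2·0.5000 + 0.45·0.5000) ≈ 0.3077
After 'positive': P(carrier) = 0.8·0.3077 / (0.8·0.3077 + 0.55·0.6923) ≈ 0.3926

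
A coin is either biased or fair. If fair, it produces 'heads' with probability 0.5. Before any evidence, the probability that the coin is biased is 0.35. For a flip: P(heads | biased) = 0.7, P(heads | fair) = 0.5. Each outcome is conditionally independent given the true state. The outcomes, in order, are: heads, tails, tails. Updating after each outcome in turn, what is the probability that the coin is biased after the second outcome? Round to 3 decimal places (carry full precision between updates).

After 'heads': P(biased) = 0.7·0.3500 / (0.7·0.3500 + 0.5·0.6500) ≈ 0.4298
After 'tails': P(biased) = 0.3·0.4298 / (0.3·0.4298 + 0.5·0.5702) ≈ 0.3114

0.311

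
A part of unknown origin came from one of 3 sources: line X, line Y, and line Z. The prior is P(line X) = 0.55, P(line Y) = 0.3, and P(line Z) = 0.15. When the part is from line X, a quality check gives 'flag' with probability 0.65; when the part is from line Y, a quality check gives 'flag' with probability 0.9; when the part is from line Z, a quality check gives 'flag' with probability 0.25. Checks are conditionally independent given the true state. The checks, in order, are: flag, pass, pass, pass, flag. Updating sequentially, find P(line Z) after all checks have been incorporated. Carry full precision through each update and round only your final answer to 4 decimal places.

Apply Bayes' rule sequentially, carrying P(line Z) forward.
After 'flag': normaliser = 0.65·0.5500 + 0.9·0.3000 + 0.25·0.1500; P(line X) ≈ 0.5376, P(line Y) ≈ 0.4060, P(line Z) ≈ 0.0564
After 'pass': normaliser = 0.35·0.5376 + 0.1·0.4060 + 0.75·0.0564; P(line X) ≈ 0.6942, P(line Y) ≈ 0.1498, P(line Z) ≈ 0.1560
After 'pass': normaliser = 0.35·0.6942 + 0.1·0.1498 + 0.75·0.1560; P(line X) ≈ 0.6480, P(line Y) ≈ 0.0399, P(line Z) ≈ 0.3121
After 'pass': normaliser = 0.35·0.6480 + 0.1·0.0399 + 0.75·0.3121; P(line X) ≈ 0.4879, P(line Y) ≈ 0.0086, P(line Z) ≈ 0.5035
After 'flag': normaliser = 0.65·0.4879 + 0.9·0.0086 + 0.25·0.5035; P(line X) ≈ 0.7035, P(line Y) ≈ 0.0172, P(line Z) ≈ 0.2793

0.2793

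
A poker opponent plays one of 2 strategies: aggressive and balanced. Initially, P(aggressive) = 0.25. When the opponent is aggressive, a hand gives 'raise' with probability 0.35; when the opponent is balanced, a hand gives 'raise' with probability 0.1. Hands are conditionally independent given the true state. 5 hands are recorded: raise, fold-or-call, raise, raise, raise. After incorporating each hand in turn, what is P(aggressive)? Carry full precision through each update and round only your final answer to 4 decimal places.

After 'raise': P(aggressive) = 0.35·0.2500 / (0.35·0.2500 + 0.1·0.7500) ≈ 0.5385
After 'fold-or-call': P(aggressive) = 0.65·0.5385 / (0.65·0.5385 + 0.9·0.4615) ≈ 0.4573
After 'raise': P(aggressive) = 0.35·0.4573 / (0.35·0.4573 + 0.1·0.5427) ≈ 0.7468
After 'raise': P(aggressive) = 0.35·0.7468 / (0.35·0.7468 + 0.1·0.2532) ≈ 0.9117
After 'raise': P(aggressive) = 0.35·0.9117 / (0.35·0.9117 + 0.1·0.0883) ≈ 0.9731

0.9731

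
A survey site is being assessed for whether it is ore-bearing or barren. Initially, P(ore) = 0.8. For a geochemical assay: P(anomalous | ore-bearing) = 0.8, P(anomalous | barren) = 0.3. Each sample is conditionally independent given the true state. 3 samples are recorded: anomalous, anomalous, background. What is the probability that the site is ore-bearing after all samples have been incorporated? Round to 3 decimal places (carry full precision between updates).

0.890

Each posterior becomes the prior for the next update.
After 'anomalous': P(ore) = 0.8·0.8000 / (0.8·0.8000 + 0.3·0.2000) ≈ 0.9143
After 'anomalous': P(ore) = 0.8·0.9143 / (0.8·0.9143 + 0.3·0.0857) ≈ 0.9660
After 'background': P(ore) = 0.2·0.9660 / (0.2·0.9660 + 0.7·0.0340) ≈ 0.8904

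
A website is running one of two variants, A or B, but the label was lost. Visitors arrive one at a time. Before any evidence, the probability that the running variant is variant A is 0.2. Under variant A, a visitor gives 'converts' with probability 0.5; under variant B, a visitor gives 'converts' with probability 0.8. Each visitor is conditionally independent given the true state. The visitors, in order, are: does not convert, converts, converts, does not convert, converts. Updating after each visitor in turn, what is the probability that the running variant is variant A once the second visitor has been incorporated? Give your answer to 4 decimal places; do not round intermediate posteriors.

After 'does not convert': P(A) = 0.5·0.2000 / (0.5·0.2000 + 0.2·0.8000) ≈ 0.3846
After 'converts': P(A) = 0.5·0.3846 / (0.5·0.3846 + 0.8·0.6154) ≈ 0.2809

0.2809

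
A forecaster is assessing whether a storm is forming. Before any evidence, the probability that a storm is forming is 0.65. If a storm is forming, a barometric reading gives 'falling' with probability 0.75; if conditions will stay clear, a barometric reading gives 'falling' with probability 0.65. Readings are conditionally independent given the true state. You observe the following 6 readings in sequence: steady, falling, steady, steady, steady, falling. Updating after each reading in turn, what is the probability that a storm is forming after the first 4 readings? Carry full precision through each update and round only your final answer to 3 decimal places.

After 'steady': P(storm) = 0.25·0.6500 / (0.25·0.6500 + 0.35·0.3500) ≈ 0.5702
After 'falling': P(storm) = 0.75·0.5702 / (0.75·0.5702 + 0.65·0.4298) ≈ 0.6048
After 'steady': P(storm) = 0.25·0.6048 / (0.25·0.6048 + 0.35·0.3952) ≈ 0.5223
After 'steady': P(storm) = 0.25·0.5223 / (0.25·0.5223 + 0.35·0.4777) ≈ 0.4385

0.438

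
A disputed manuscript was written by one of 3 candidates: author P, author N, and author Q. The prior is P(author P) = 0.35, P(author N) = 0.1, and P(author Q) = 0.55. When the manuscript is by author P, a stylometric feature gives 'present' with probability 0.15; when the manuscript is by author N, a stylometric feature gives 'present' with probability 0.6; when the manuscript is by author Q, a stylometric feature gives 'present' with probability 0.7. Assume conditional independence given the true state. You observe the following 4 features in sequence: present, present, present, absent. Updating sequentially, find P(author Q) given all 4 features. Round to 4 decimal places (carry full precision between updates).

0.8544

Each posterior becomes the prior for the next update.
After 'present': normaliser = 0.15·0.3500 + 0.6·0.1000 + 0.7·0.5500; P(author P) ≈ 0.1055, P(author N) ≈ 0.1206, P(author Q) ≈ 0.7739
After 'present': normaliser = 0.15·0.1055 + 0.6·0.1206 + 0.7·0.7739; P(author P) ≈ 0.0251, P(author N) ≈ 0.1149, P(author Q) ≈ 0.8600
After 'present': normaliser = 0.15·0.0251 + 0.6·0.1149 + 0.7·0.8600; P(author P) ≈ 0.0056, P(author N) ≈ 0.1022, P(author Q) ≈ 0.8923
After 'absent': normaliser = 0.85·0.0056 + 0.4·0.1022 + 0.3·0.8923; P(author P) ≈ 0.0152, P(author N) ≈ 0.1304, P(author Q) ≈ 0.8544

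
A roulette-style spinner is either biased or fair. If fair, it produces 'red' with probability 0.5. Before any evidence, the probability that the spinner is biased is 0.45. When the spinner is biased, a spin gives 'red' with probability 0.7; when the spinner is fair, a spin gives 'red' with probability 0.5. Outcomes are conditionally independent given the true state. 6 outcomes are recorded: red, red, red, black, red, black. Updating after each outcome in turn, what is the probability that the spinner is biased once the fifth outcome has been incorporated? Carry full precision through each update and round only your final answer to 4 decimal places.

After 'red': P(biased) = 0.7·0.4500 / (0.7·0.4500 + 0.5·0.5500) ≈ 0.5339
After 'red': P(biased) = 0.7·0.5339 / (0.7·0.5339 + 0.5·0.4661) ≈ 0.6159
After 'red': P(biased) = 0.7·0.6159 / (0.7·0.6159 + 0.5·0.3841) ≈ 0.6918
After 'black': P(biased) = 0.3·0.6918 / (0.3·0.6918 + 0.5·0.3082) ≈ 0.5739
After 'red': P(biased) = 0.7·0.5739 / (0.7·0.5739 + 0.5·0.4261) ≈ 0.6535

0.6535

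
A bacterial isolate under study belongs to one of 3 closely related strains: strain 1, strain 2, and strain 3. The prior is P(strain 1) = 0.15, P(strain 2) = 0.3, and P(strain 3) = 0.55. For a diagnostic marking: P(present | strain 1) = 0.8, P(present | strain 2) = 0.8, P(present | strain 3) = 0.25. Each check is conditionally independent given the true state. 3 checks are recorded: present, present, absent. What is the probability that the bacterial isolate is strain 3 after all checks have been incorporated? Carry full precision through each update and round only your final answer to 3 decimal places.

Each posterior becomes the prior for the next update.
After 'present': normaliser = 0.8·0.1500 + 0.8·0.3000 + 0.25·0.5500; P(strain 1) ≈ 0.2412, P(strain 2) ≈ 0.4824, P(strain 3) ≈ 0.2764
After 'present': normaliser = 0.8·0.2412 + 0.8·0.4824 + 0.25·0.2764; P(strain 1) ≈ 0.2978, P(strain 2) ≈ 0.5956, P(strain 3) ≈ 0.1066
After 'absent': normaliser = 0.2·0.2978 + 0.2·0.5956 + 0.75·0.1066; P(strain 1) ≈ 0.2303, P(strain 2) ≈ 0.4605, P(strain 3) ≈ 0.3092

0.309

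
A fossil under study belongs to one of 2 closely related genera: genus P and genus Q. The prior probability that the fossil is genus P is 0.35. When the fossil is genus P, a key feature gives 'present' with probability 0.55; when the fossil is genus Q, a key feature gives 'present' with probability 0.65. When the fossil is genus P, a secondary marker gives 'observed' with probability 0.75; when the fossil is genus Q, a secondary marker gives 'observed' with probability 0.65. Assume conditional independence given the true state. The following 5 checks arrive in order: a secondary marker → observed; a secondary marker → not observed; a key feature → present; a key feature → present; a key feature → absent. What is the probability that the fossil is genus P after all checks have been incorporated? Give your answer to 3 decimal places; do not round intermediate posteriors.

0.290

After a secondary marker='observed': P(genus P) = 0.75·0.3500 / (0.75·0.3500 + 0.65·0.6500) ≈ 0.3832
After a secondary marker='not observed': P(genus P) = 0.25·0.3832 / (0.25·0.3832 + 0.35·0.6168) ≈ 0.3074
After a key feature='present': P(genus P) = 0.55·0.3074 / (0.55·0.3074 + 0.65·0.6926) ≈ 0.2730
After a key feature='present': P(genus P) = 0.55·0.2730 / (0.55·0.2730 + 0.65·0.7270) ≈ 0.2411
After a key feature='absent': P(genus P) = 0.45·0.2411 / (0.45·0.2411 + 0.35·0.7589) ≈ 0.2900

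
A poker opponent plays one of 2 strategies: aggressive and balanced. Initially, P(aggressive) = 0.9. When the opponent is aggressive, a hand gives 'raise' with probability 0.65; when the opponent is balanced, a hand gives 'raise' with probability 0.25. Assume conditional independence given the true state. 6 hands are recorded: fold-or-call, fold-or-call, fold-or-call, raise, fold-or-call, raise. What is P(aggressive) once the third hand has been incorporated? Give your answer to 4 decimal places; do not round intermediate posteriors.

Each posterior becomes the prior for the next update.
After 'fold-or-call': P(aggressive) = 0.35·0.9000 / (0.35·0.9000 + 0.75·0.1000) ≈ 0.8077
After 'fold-or-call': P(aggressive) = 0.35·0.8077 / (0.35·0.8077 + 0.75·0.1923) ≈ 0.6622
After 'fold-or-call': P(aggressive) = 0.35·0.6622 / (0.35·0.6622 + 0.75·0.3378) ≈ 0.4777

0.4777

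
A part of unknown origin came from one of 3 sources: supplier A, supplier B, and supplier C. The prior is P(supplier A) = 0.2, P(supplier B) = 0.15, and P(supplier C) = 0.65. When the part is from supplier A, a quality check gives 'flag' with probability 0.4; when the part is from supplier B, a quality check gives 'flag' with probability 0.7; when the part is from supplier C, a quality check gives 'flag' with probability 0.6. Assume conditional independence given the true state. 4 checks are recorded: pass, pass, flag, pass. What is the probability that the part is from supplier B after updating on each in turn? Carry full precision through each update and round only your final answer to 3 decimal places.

Each posterior becomes the prior for the next update.
After 'pass': normaliser = 0.6·0.2000 + 0.3·0.1500 + 0.4·0.6500; P(supplier A) ≈ 0.2824, P(supplier B) ≈ 0.1059, P(supplier C) ≈ 0.6118
After 'pass': normaliser = 0.6·0.2824 + 0.3·0.1059 + 0.4·0.6118; P(supplier A) ≈ 0.3799, P(supplier B) ≈ 0.0712, P(supplier C) ≈ 0.5488
After 'flag': normaliser = 0.4·0.3799 + 0.7·0.0712 + 0.6·0.5488; P(supplier A) ≈ 0.2861, P(supplier B) ≈ 0.0939, P(supplier C) ≈ 0.6200
After 'pass': normaliser = 0.6·0.2861 + 0.3·0.0939 + 0.4·0.6200; P(supplier A) ≈ 0.3834, P(supplier B) ≈ 0.0629, P(supplier C) ≈ 0.5537

0.063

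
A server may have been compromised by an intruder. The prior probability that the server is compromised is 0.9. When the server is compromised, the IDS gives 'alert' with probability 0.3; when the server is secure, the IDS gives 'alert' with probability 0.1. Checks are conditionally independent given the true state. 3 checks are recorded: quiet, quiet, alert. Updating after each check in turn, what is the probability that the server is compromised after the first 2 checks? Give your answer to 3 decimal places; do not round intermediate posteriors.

After 'quiet': P(compromised) = 0.7·0.9000 / (0.7·0.9000 + 0.9·0.1000) ≈ 0.8750
After 'quiet': P(compromised) = 0.7·0.8750 / (0.7·0.8750 + 0.9·0.1250) ≈ 0.8448

0.845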